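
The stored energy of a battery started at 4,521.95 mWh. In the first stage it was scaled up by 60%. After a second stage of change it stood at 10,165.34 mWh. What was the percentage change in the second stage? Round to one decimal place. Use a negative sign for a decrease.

40.5%

After the first stage: 4,521.95 × 1.6 = 7235.12.
Second-stage multiplier: 10,165.34 ÷ 7235.12 ≈ 1.405.
That is a change of 40.5%.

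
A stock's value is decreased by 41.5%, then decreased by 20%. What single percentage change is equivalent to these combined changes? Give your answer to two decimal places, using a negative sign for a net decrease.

The combined multiplier is 0.585 × 0.8 = 0.468.
That corresponds to a decrease of 53.20%.

-53.20%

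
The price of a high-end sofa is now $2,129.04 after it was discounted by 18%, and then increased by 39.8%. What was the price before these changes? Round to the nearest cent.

$1,857.22

The overall multiplier applied was 0.82 × 1.398 = 1.14636.
So the original price was $2,129.04 ÷ 1.14636 ≈ $1,857.22.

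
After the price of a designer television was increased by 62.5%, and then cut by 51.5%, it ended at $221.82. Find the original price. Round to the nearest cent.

The overall multiplier applied was 1.625 × 0.485 = 0.788125.
So the original price was $221.82 ÷ 0.788125 ≈ $281.45.

$281.45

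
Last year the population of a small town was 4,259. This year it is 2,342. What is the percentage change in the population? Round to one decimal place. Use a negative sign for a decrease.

-45.0%

Change: 2,342 − 4,259 = -1,917.
Relative to the original: -1,917 ÷ 4,259 ≈ -45.0%.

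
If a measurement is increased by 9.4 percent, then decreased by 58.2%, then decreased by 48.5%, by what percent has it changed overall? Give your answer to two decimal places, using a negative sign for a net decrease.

A 9.4% increase multiplies by 1.094.
Then a 58.2% decrease: 1.094 × 0.418 = 0.457292.
Then a 48.5% decrease: 0.457292 × 0.515 = 0.23550538.
Overall factor 0.23550538, i.e. -76.45%.

-76.45%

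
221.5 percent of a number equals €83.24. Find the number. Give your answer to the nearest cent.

€83.24 ÷ 2.215 ≈ €37.58.

€37.58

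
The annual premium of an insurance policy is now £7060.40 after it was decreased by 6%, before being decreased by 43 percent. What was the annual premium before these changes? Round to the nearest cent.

Undoing the 43% decrease: £7060.40 ÷ 0.57 ≈ £12386.666667.
Undoing the 6% decrease: £12386.666667 ÷ 0.94 ≈ £13177.30.

£13177.30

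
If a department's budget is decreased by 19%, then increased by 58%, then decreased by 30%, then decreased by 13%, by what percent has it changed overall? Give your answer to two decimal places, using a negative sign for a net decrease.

-22.06%

The combined multiplier is 0.81 × 1.58 × 0.7 × 0.87 = 0.7793982.
That corresponds to a decrease of 22.06%.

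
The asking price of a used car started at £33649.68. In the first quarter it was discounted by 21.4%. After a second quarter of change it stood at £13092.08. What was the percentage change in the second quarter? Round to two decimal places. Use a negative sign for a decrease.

-50.50%

After the first quarter: £33649.68 × 0.786 = £26448.64848.
Second-quarter multiplier: £13092.08 ÷ £26448.64848 ≈ 0.495.
That is a change of -50.50%.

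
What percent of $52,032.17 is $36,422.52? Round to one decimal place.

70.0%

$36,422.52 ÷ $52,032.17 ≈ 70.0%.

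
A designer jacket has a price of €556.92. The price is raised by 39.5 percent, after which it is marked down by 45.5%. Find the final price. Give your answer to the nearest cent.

€423.41

Each change multiplies by a factor: 1.395 × 0.545 = 0.760275.
€556.92 × 0.760275 = €423.412353 ≈ €423.41.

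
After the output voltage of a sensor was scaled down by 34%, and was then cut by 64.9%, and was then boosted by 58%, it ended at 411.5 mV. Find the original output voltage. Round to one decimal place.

1124.2 mV

The overall multiplier applied was 0.66 × 0.351 × 1.58 = 0.3660228.
So the original output voltage was 411.5 ÷ 0.3660228 ≈ 1124.2 mV.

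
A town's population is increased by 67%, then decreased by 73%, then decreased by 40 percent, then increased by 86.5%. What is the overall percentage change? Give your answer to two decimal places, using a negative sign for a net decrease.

The combined multiplier is 1.67 × 0.27 × 0.6 × 1.865 = 0.5045571.
That corresponds to a decrease of 49.54%.

-49.54%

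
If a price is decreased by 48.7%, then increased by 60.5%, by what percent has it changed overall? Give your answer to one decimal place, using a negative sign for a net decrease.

The combined multiplier is 0.513 × 1.605 = 0.823365.
That corresponds to a decrease of 17.7%.

-17.7%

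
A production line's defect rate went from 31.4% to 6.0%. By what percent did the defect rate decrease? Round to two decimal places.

80.89%

The change is 6.0 − 31.4 = -25.4 percentage points.
Relative to the original 31.4%, that is -25.4 ÷ 31.4 ≈ -80.89%.
So the defect rate fell by 80.89%.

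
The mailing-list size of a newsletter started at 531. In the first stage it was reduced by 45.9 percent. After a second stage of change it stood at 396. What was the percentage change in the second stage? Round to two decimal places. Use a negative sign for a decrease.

After the first stage: 531 × 0.541 = 287.271.
Second-stage multiplier: 396 ÷ 287.271 ≈ 1.378489.
That is a change of 37.85%.

37.85%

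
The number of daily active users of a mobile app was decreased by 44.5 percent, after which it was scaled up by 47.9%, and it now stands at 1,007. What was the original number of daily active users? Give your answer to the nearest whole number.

The overall multiplier applied was 0.555 × 1.479 = 0.820845.
So the original number of daily active users was 1,007 ÷ 0.820845 ≈ 1,227.

1,227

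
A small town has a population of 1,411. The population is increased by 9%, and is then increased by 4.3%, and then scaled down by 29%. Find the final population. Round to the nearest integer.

Apply the 9% increase: 1,411 × 1.09 = 1537.99.
4.3% increase: 1537.99 × 1.043 = 1604.12357.
Apply the 29% decrease: 1604.12357 × 0.71 = 1138.9277347 ≈ 1,139.

1,139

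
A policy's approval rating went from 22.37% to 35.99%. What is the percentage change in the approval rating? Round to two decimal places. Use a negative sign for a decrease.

60.89%

The change is 35.99 − 22.37 = 13.62 percentage points.
Relative to the original 22.37%, that is 13.62 ÷ 22.37 ≈ 60.89%.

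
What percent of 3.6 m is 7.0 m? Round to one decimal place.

194.4%

7.0 m ÷ 3.6 m ≈ 194.4%.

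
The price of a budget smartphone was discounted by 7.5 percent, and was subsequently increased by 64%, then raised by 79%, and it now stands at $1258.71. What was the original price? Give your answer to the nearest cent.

The overall multiplier applied was 0.925 × 1.64 × 1.79 = 2.71543.
So the original price was $1258.71 ÷ 2.71543 ≈ $463.54.

$463.54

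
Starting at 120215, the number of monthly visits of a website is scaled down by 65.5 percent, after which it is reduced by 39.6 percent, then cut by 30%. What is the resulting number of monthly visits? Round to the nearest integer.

17535

65.5% decrease: 120215 × 0.345 = 41474.175.
After the 39.6% decrease: 41474.175 × 0.604 = 25050.4017.
After the 30% decrease: 25050.4017 × 0.7 = 17535.28119 ≈ 17535.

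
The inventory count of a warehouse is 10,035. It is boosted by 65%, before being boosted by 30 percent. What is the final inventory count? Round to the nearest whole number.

21,525

Apply the 65% increase: 10,035 × 1.65 = 16557.75.
30% increase: 16557.75 × 1.3 = 21525.075 ≈ 21,525.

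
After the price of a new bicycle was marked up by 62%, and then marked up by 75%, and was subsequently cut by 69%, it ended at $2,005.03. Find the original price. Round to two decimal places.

$2,281.42

Undoing the 69% decrease: $2,005.03 ÷ 0.31 ≈ $6467.83871.
Undoing the 75% increase: $6467.83871 ÷ 1.75 ≈ $3695.907834.
Undoing the 62% increase: $3695.907834 ÷ 1.62 ≈ $2,281.42.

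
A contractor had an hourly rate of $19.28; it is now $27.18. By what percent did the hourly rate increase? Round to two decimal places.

Change: $27.18 − $19.28 = $7.90.
Relative to the original: $7.90 ÷ $19.28 ≈ 40.98%.
So the hourly rate increased by 40.98%.

40.98%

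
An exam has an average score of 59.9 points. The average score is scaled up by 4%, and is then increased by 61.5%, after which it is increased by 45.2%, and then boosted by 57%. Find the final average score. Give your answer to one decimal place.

229.4 points

After the 4% increase: 59.9 × 1.04 = 62.296.
61.5% increase: 62.296 × 1.615 = 100.60804.
Apply the 45.2% increase: 100.60804 × 1.452 = 146.08287408.
Apply the 57% increase: 146.08287408 × 1.57 = 229.3501123056 ≈ 229.4.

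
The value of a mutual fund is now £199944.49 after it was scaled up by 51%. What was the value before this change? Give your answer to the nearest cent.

£132413.57

The overall multiplier applied was 1.51.
So the original value was £199944.49 ÷ 1.51 ≈ £132413.57.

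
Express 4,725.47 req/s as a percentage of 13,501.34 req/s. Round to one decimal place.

4,725.47 req/s ÷ 13,501.34 req/s ≈ 35.0%.

35.0%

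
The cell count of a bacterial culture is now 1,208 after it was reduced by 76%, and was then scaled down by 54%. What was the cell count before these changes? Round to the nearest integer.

The overall multiplier applied was 0.24 × 0.46 = 0.1104.
So the original cell count was 1,208 ÷ 0.1104 ≈ 10,942.

10,942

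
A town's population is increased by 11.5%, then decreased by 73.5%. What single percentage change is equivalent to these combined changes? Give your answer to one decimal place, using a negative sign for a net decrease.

-70.5%

The combined multiplier is 1.115 × 0.265 = 0.295475.
That corresponds to a decrease of 70.5%.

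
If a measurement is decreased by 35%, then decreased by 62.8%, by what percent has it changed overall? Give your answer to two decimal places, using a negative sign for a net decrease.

-75.82%

The combined multiplier is 0.65 × 0.372 = 0.2418.
That corresponds to a decrease of 75.82%.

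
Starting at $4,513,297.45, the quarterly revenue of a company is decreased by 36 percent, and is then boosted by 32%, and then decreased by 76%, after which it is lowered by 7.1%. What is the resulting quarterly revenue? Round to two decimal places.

$850,109.40

Each change multiplies by a factor: 0.64 × 1.32 × 0.24 × 0.929 = 0.188356608.
$4,513,297.45 × 0.188356608 = $850109.3985770496 ≈ $850,109.40.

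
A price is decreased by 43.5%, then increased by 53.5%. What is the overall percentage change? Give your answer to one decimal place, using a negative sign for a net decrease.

The combined multiplier is 0.565 × 1.535 = 0.867275.
That corresponds to a decrease of 13.3%.

-13.3%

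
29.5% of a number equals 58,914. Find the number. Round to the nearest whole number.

199,708

58,914 ÷ 0.295 ≈ 199,708.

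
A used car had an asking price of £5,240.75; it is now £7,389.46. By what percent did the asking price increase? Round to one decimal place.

41.0%

Change: £7,389.46 − £5,240.75 = £2,148.71.
Relative to the original: £2,148.71 ÷ £5,240.75 ≈ 41.0%.
So the asking price increased by 41.0%.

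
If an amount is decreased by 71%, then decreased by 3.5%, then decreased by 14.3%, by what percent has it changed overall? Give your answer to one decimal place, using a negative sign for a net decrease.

A 71% decrease multiplies by 0.29.
Then a 3.5% decrease: 0.29 × 0.965 = 0.27985.
Then a 14.3% decrease: 0.27985 × 0.857 = 0.23983145.
Overall factor 0.23983145, i.e. -76.0%.

-76.0%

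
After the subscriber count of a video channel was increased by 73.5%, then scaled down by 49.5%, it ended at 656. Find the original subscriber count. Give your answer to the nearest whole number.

749

Undoing the 49.5% decrease: 656 ÷ 0.505 ≈ 1299.009901.
Undoing the 73.5% increase: 1299.009901 ÷ 1.735 ≈ 749.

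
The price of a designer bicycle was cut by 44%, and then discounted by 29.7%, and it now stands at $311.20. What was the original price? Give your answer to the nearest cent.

The overall multiplier applied was 0.56 × 0.703 = 0.39368.
So the original price was $311.20 ÷ 0.39368 ≈ $790.49.

$790.49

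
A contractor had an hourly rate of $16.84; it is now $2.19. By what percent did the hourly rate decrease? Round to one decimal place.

87.0%

Change: $2.19 − $16.84 = -$14.65.
Relative to the original: -$14.65 ÷ $16.84 ≈ -87.0%.
So the hourly rate decreased by 87.0%.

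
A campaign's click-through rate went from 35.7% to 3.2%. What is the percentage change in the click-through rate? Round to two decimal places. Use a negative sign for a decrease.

-91.04%

The change is 3.2 − 35.7 = -32.5 percentage points.
Relative to the original 35.7%, that is -32.5 ÷ 35.7 ≈ -91.04%.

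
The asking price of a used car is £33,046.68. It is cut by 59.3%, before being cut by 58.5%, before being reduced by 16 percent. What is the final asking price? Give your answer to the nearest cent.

Apply the 59.3% decrease: £33,046.68 × 0.407 = £13449.99876.
After the 58.5% decrease: £13449.99876 × 0.415 = £5581.7494854.
After the 16% decrease: £5581.7494854 × 0.84 = £4688.669567736 ≈ £4,688.67.

£4,688.67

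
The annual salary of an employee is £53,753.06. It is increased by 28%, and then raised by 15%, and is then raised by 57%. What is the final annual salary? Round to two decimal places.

£124,225.47

After the 28% increase: £53,753.06 × 1.28 = £68803.9168.
After the 15% increase: £68803.9168 × 1.15 = £79124.50432.
Apply the 57% increase: £79124.50432 × 1.57 = £124225.4717824 ≈ £124,225.47.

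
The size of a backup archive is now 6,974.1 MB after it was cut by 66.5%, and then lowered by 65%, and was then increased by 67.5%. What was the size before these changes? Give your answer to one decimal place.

Undoing the 67.5% increase: 6,974.1 ÷ 1.675 ≈ 4163.641791.
Undoing the 65% decrease: 4163.641791 ÷ 0.35 ≈ 11896.119403.
Undoing the 66.5% decrease: 11896.119403 ÷ 0.335 ≈ 35,510.8 MB.

35,510.8 MB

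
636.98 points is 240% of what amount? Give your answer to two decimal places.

636.98 points ÷ 2.4 ≈ 265.41 points.

265.41 points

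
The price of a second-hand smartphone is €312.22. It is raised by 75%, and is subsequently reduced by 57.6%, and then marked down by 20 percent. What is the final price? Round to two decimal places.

€185.33

Each change multiplies by a factor: 1.75 × 0.424 × 0.8 = 0.5936.
€312.22 × 0.5936 = €185.333792 ≈ €185.33.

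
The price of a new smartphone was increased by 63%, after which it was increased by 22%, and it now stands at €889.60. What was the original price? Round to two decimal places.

The overall multiplier applied was 1.63 × 1.22 = 1.9886.
So the original price was €889.60 ÷ 1.9886 ≈ €447.35.

€447.35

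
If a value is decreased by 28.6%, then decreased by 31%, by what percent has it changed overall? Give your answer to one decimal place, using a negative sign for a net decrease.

-50.7%

The combined multiplier is 0.714 × 0.69 = 0.49266.
That corresponds to a decrease of 50.7%.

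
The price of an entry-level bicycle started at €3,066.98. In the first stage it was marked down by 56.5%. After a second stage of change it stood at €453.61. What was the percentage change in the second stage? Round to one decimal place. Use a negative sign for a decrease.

-66.0%

After the first stage: €3,066.98 × 0.435 = €1334.1363.
Second-stage multiplier: €453.61 ÷ €1334.1363 ≈ 0.34.
That is a change of -66.0%.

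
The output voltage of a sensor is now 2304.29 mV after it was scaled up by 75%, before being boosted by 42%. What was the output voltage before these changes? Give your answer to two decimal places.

Undoing the 42% increase: 2304.29 ÷ 1.42 ≈ 1622.739437.
Undoing the 75% increase: 1622.739437 ÷ 1.75 ≈ 927.28 mV.

927.28 mV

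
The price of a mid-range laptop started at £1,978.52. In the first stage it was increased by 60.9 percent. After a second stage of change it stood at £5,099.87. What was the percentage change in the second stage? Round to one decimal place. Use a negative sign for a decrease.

After the first stage: £1,978.52 × 1.609 = £3183.43868.
Second-stage multiplier: £5,099.87 ÷ £3183.43868 ≈ 1.602.
That is a change of 60.2%.

60.2%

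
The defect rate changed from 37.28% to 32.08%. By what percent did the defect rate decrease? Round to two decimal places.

The change is 32.08 − 37.28 = -5.20 percentage points.
Relative to the original 37.28%, that is -5.20 ÷ 37.28 ≈ -13.95%.
So the defect rate fell by 13.95%.

13.95%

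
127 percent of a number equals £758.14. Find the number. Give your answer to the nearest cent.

£758.14 ÷ 1.27 ≈ £596.96.

£596.96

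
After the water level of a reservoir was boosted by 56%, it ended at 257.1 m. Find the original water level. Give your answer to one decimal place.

The overall multiplier applied was 1.56.
So the original water level was 257.1 ÷ 1.56 ≈ 164.8 m.

164.8 m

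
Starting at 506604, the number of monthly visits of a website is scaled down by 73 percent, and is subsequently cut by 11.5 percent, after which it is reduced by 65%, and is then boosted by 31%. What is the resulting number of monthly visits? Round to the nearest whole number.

After the 73% decrease: 506604 × 0.27 = 136783.08.
11.5% decrease: 136783.08 × 0.885 = 121053.0258.
Apply the 65% decrease: 121053.0258 × 0.35 = 42368.55903.
31% increase: 42368.55903 × 1.31 = 55502.8123293 ≈ 55503.

55503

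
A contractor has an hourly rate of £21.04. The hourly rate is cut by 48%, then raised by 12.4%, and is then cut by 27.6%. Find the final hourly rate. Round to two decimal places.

48% decrease: £21.04 × 0.52 = £10.9408.
After the 12.4% increase: £10.9408 × 1.124 = £12.2974592.
After the 27.6% decrease: £12.2974592 × 0.724 = £8.9033604608 ≈ £8.90.

£8.90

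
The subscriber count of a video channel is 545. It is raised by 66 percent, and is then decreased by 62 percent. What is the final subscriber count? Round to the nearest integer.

Each change multiplies by a factor: 1.66 × 0.38 = 0.6308.
545 × 0.6308 = 343.786 ≈ 344.

344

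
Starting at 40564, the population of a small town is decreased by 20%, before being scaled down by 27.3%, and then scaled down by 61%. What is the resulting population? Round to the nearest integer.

9201

Each change multiplies by a factor: 0.8 × 0.727 × 0.39 = 0.226824.
40564 × 0.226824 = 9200.888736 ≈ 9201.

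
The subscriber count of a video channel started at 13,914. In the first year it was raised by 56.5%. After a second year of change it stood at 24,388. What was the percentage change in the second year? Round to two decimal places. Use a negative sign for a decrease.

After the first year: 13,914 × 1.565 = 21775.41.
Second-year multiplier: 24,388 ÷ 21775.41 ≈ 1.119979.
That is a change of 12.00%.

12.00%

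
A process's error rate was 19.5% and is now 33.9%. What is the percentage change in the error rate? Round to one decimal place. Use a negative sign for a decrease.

The change is 33.9 − 19.5 = 14.4 percentage points.
Relative to the original 19.5%, that is 14.4 ÷ 19.5 ≈ 73.8%.

73.8%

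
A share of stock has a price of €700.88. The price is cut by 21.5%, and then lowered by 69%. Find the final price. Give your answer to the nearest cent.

€170.56

Apply the 21.5% decrease: €700.88 × 0.785 = €550.1908.
69% decrease: €550.1908 × 0.31 = €170.559148 ≈ €170.56.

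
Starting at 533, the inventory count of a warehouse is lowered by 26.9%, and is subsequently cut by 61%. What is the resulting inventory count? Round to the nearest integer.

152

26.9% decrease: 533 × 0.731 = 389.623.
Apply the 61% decrease: 389.623 × 0.39 = 151.95297 ≈ 152.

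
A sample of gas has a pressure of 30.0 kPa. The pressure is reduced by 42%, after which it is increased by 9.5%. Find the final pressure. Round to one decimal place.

42% decrease: 30.0 × 0.58 = 17.4.
After the 9.5% increase: 17.4 × 1.095 = 19.053 ≈ 19.1.

19.1 kPa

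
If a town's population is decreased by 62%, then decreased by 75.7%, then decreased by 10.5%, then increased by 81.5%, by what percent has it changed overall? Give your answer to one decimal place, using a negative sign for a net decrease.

-85.0%

A 62% decrease multiplies by 0.38.
Then a 75.7% decrease: 0.38 × 0.243 = 0.09234.
Then a 10.5% decrease: 0.09234 × 0.895 = 0.0826443.
Then an 81.5% increase: 0.0826443 × 1.815 = 0.1499994045.
Overall factor 0.1499994045, i.e. -85.0%.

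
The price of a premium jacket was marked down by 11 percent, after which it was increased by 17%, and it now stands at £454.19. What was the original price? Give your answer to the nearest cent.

£436.18

The overall multiplier applied was 0.89 × 1.17 = 1.0413.
So the original price was £454.19 ÷ 1.0413 ≈ £436.18.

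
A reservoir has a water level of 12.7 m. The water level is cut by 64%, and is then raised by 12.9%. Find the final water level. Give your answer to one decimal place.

5.2 m

After the 64% decrease: 12.7 × 0.36 = 4.572.
12.9% increase: 4.572 × 1.129 = 5.161788 ≈ 5.2.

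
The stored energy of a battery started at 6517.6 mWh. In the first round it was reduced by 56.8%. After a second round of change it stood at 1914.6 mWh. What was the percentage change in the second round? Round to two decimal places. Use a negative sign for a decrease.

After the first round: 6517.6 × 0.432 = 2815.6032.
Second-round multiplier: 1914.6 ÷ 2815.6032 ≈ 0.679996.
That is a change of -32.00%.

-32.00%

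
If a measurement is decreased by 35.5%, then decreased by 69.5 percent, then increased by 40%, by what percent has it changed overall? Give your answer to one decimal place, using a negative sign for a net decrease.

The combined multiplier is 0.645 × 0.305 × 1.4 = 0.275415.
That corresponds to a decrease of 72.5%.

-72.5%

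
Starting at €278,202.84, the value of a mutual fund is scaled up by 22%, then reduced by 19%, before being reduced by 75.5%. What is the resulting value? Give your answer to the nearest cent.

€67,355.41

After the 22% increase: €278,202.84 × 1.22 = €339407.4648.
Apply the 19% decrease: €339407.4648 × 0.81 = €274920.046488.
After the 75.5% decrease: €274920.046488 × 0.245 = €67355.41138956 ≈ €67,355.41.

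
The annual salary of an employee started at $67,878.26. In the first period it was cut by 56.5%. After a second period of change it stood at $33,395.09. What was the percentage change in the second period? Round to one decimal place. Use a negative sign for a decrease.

After the first period: $67,878.26 × 0.435 = $29527.0431.
Second-period multiplier: $33,395.09 ÷ $29527.0431 ≈ 1.131.
That is a change of 13.1%.

13.1%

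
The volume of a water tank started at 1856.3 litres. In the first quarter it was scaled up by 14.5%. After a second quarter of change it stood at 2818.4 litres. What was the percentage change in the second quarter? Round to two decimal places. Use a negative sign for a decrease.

32.60%

After the first quarter: 1856.3 × 1.145 = 2125.4635.
Second-quarter multiplier: 2818.4 ÷ 2125.4635 ≈ 1.326017.
That is a change of 32.60%.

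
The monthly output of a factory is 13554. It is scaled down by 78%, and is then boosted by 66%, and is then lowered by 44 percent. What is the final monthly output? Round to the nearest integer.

After the 78% decrease: 13554 × 0.22 = 2981.88.
After the 66% increase: 2981.88 × 1.66 = 4949.9208.
After the 44% decrease: 4949.9208 × 0.56 = 2771.955648 ≈ 2772.

2772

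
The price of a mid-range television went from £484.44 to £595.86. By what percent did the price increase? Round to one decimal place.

23.0%

Change: £595.86 − £484.44 = £111.42.
Relative to the original: £111.42 ÷ £484.44 ≈ 23.0%.
So the price increased by 23.0%.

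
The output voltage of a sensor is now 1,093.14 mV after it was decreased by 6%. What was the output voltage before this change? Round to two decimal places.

The overall multiplier applied was 0.94.
So the original output voltage was 1,093.14 ÷ 0.94 ≈ 1,162.91 mV.

1,162.91 mV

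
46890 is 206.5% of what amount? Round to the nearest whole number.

46890 ÷ 2.065 ≈ 22707.

22707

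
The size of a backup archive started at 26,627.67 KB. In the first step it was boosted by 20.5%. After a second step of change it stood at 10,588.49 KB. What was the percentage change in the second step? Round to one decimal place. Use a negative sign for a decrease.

After the first step: 26,627.67 × 1.205 = 32086.34235.
Second-step multiplier: 10,588.49 ÷ 32086.34235 ≈ 0.33.
That is a change of -67.0%.

-67.0%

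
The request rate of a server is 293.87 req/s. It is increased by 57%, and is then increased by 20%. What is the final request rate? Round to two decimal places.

Each change multiplies by a factor: 1.57 × 1.2 = 1.884.
293.87 × 1.884 = 553.65108 ≈ 553.65.

553.65 req/s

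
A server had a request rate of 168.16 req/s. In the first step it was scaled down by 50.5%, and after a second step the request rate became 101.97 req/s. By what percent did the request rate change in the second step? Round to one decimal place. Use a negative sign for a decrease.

After the first step: 168.16 × 0.495 = 83.2392.
Second-step multiplier: 101.97 ÷ 83.2392 ≈ 1.22502.
That is a change of 22.5%.

22.5%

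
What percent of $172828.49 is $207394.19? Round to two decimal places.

120.00%

$207394.19 ÷ $172828.49 ≈ 120.00%.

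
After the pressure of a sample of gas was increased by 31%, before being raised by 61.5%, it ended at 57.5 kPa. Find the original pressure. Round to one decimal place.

Undoing the 61.5% increase: 57.5 ÷ 1.615 ≈ 35.603715.
Undoing the 31% increase: 35.603715 ÷ 1.31 ≈ 27.2 kPa.

27.2 kPa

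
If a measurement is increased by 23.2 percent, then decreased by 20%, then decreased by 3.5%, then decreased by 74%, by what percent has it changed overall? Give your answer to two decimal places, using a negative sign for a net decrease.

The combined multiplier is 1.232 × 0.8 × 0.965 × 0.26 = 0.24728704.
That corresponds to a decrease of 75.27%.

-75.27%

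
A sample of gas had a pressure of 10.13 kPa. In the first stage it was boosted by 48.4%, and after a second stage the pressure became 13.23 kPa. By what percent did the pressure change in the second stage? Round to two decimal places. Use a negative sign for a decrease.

After the first stage: 10.13 × 1.484 = 15.03292.
Second-stage multiplier: 13.23 ÷ 15.03292 ≈ 0.880069.
That is a change of -11.99%.

-11.99%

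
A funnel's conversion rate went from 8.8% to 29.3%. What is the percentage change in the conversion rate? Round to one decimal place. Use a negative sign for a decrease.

233.0%

The change is 29.3 − 8.8 = 20.5 percentage points.
Relative to the original 8.8%, that is 20.5 ÷ 8.8 ≈ 233.0%.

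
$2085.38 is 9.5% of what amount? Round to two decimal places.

$21951.37

$2085.38 ÷ 0.095 ≈ $21951.37.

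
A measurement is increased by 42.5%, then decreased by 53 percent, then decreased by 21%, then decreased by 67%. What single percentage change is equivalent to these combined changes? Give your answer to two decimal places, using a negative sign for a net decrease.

-82.54%

A 42.5% increase multiplies by 1.425.
Then a 53% decrease: 1.425 × 0.47 = 0.66975.
Then a 21% decrease: 0.66975 × 0.79 = 0.5291025.
Then a 67% decrease: 0.5291025 × 0.33 = 0.174603825.
Overall factor 0.174603825, i.e. -82.54%.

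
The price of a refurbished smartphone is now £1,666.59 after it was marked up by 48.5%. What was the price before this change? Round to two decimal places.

The overall multiplier applied was 1.485.
So the original price was £1,666.59 ÷ 1.485 ≈ £1,122.28.

£1,122.28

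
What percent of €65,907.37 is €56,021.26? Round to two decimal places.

85.00%

€56,021.26 ÷ €65,907.37 ≈ 85.00%.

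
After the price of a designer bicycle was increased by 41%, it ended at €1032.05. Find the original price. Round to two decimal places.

€731.95

The overall multiplier applied was 1.41.
So the original price was €1032.05 ÷ 1.41 ≈ €731.95.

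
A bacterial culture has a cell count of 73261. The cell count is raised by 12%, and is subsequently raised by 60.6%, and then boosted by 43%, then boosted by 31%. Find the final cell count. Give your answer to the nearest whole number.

246856

After the 12% increase: 73261 × 1.12 = 82052.32.
After the 60.6% increase: 82052.32 × 1.606 = 131776.02592.
After the 43% increase: 131776.02592 × 1.43 = 188439.7170656.
After the 31% increase: 188439.7170656 × 1.31 = 246856.029355936 ≈ 246856.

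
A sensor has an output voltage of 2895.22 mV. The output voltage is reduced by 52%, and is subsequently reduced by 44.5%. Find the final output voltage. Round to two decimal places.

After the 52% decrease: 2895.22 × 0.48 = 1389.7056.
After the 44.5% decrease: 1389.7056 × 0.555 = 771.286608 ≈ 771.29.

771.29 mV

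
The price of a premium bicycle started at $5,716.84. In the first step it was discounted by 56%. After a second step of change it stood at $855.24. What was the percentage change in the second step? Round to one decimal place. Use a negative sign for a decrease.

-66.0%

After the first step: $5,716.84 × 0.44 = $2515.4096.
Second-step multiplier: $855.24 ÷ $2515.4096 ≈ 0.34.
That is a change of -66.0%.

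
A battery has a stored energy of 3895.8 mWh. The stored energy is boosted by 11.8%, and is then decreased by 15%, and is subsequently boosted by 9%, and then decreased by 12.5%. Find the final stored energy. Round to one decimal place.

3531.0 mWh

After the 11.8% increase: 3895.8 × 1.118 = 4355.5044.
After the 15% decrease: 4355.5044 × 0.85 = 3702.17874.
Apply the 9% increase: 3702.17874 × 1.09 = 4035.3748266.
After the 12.5% decrease: 4035.3748266 × 0.875 = 3530.952973275 ≈ 3531.0.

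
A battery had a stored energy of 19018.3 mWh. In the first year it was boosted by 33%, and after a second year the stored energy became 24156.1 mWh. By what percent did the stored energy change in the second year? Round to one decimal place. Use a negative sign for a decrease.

-4.5%

After the first year: 19018.3 × 1.33 = 25294.339.
Second-year multiplier: 24156.1 ÷ 25294.339 ≈ 0.955.
That is a change of -4.5%.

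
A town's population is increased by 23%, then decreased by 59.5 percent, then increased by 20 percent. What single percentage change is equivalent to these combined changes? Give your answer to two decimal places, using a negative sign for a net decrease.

A 23% increase multiplies by 1.23.
Then a 59.5% decrease: 1.23 × 0.405 = 0.49815.
Then a 20% increase: 0.49815 × 1.2 = 0.59778.
Overall factor 0.59778, i.e. -40.22%.

-40.22%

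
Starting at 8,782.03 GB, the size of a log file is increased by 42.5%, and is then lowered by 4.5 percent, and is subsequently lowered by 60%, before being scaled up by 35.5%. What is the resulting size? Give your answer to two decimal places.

Each change multiplies by a factor: 1.425 × 0.955 × 0.4 × 1.355 = 0.73759425.
8,782.03 × 0.73759425 = 6477.5748313275 ≈ 6,477.57.

6,477.57 GB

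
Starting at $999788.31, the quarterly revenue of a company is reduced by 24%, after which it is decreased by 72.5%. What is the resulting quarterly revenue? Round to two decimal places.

$208955.76

After the 24% decrease: $999788.31 × 0.76 = $759839.1156.
Apply the 72.5% decrease: $759839.1156 × 0.275 = $208955.75679 ≈ $208955.76.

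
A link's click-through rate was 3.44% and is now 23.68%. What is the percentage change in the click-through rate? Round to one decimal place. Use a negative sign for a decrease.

The change is 23.68 − 3.44 = 20.24 percentage points.
Relative to the original 3.44%, that is 20.24 ÷ 3.44 ≈ 588.4%.

588.4%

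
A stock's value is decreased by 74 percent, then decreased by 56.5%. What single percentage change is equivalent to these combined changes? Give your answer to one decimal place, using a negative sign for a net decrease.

-88.7%

A 74% decrease multiplies by 0.26.
Then a 56.5% decrease: 0.26 × 0.435 = 0.1131.
Overall factor 0.1131, i.e. -88.7%.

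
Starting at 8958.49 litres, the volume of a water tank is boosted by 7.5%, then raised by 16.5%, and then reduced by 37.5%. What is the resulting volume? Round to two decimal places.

7012.12 litres

Apply the 7.5% increase: 8958.49 × 1.075 = 9630.37675.
16.5% increase: 9630.37675 × 1.165 = 11219.38891375.
Apply the 37.5% decrease: 11219.38891375 × 0.625 = 7012.11807109375 ≈ 7012.12.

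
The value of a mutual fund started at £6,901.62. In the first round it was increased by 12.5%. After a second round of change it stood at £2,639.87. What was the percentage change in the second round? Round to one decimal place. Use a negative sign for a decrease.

After the first round: £6,901.62 × 1.125 = £7764.3225.
Second-round multiplier: £2,639.87 ÷ £7764.3225 ≈ 0.34.
That is a change of -66.0%.

-66.0%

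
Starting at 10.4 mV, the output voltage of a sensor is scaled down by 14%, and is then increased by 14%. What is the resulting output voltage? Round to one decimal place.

Each change multiplies by a factor: 0.86 × 1.14 = 0.9804.
10.4 × 0.9804 = 10.19616 ≈ 10.2.

10.2 mV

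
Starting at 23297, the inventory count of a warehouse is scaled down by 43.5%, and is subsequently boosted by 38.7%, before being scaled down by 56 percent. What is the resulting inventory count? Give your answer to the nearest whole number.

8033

43.5% decrease: 23297 × 0.565 = 13162.805.
After the 38.7% increase: 13162.805 × 1.387 = 18256.810535.
Apply the 56% decrease: 18256.810535 × 0.44 = 8032.9966354 ≈ 8033.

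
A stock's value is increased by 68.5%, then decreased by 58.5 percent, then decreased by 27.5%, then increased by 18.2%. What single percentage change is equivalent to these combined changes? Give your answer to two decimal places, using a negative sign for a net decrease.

-40.08%

A 68.5% increase multiplies by 1.685.
Then a 58.5% decrease: 1.685 × 0.415 = 0.699275.
Then a 27.5% decrease: 0.699275 × 0.725 = 0.506974375.
Then an 18.2% increase: 0.506974375 × 1.182 = 0.59924371125.
Overall factor 0.59924371125, i.e. -40.08%.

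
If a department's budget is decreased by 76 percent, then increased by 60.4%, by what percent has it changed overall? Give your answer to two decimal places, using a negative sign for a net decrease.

A 76% decrease multiplies by 0.24.
Then a 60.4% increase: 0.24 × 1.604 = 0.38496.
Overall factor 0.38496, i.e. -61.50%.

-61.50%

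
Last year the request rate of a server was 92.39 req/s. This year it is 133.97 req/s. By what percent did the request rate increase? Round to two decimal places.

Change: 133.97 − 92.39 = 41.58.
Relative to the original: 41.58 ÷ 92.39 ≈ 45.00%.
So the request rate increased by 45.00%.

45.00%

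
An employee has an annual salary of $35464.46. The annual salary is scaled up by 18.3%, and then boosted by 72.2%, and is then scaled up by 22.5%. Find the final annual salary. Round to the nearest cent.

$88500.83

Each change multiplies by a factor: 1.183 × 1.722 × 1.225 = 2.49547935.
$35464.46 × 2.49547935 = $88500.827588901 ≈ $88500.83.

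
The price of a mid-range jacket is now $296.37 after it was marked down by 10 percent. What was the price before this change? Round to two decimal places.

The overall multiplier applied was 0.9.
So the original price was $296.37 ÷ 0.9 = $329.30.

$329.30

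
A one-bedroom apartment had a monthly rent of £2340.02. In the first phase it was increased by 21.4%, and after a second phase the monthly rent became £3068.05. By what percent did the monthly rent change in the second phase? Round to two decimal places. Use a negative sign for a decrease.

After the first phase: £2340.02 × 1.214 = £2840.78428.
Second-phase multiplier: £3068.05 ÷ £2840.78428 ≈ 1.080001.
That is a change of 8.00%.

8.00%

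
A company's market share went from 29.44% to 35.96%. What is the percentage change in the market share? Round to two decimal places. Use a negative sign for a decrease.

22.15%

The change is 35.96 − 29.44 = 6.52 percentage points.
Relative to the original 29.44%, that is 6.52 ÷ 29.44 ≈ 22.15%.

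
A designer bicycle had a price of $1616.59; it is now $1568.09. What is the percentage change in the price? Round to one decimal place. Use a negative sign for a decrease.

-3.0%

Change: $1568.09 − $1616.59 = -$48.50.
Relative to the original: -$48.50 ÷ $1616.59 ≈ -3.0%.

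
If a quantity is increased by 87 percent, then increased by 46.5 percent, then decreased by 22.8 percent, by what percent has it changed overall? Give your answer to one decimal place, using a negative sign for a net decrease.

111.5%

An 87% increase multiplies by 1.87.
Then a 46.5% increase: 1.87 × 1.465 = 2.73955.
Then a 22.8% decrease: 2.73955 × 0.772 = 2.1149326.
Overall factor 2.1149326, i.e. 111.5%.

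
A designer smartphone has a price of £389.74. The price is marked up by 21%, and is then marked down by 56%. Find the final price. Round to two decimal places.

£207.50

21% increase: £389.74 × 1.21 = £471.5854.
56% decrease: £471.5854 × 0.44 = £207.497576 ≈ £207.50.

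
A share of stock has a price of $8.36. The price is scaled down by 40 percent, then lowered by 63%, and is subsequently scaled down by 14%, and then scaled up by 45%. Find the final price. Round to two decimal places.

$2.31

Each change multiplies by a factor: 0.6 × 0.37 × 0.86 × 1.45 = 0.276834.
$8.36 × 0.276834 = $2.31433224 ≈ $2.31.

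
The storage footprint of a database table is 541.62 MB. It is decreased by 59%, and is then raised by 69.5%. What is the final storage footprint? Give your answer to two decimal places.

376.40 MB

59% decrease: 541.62 × 0.41 = 222.0642.
After the 69.5% increase: 222.0642 × 1.695 = 376.398819 ≈ 376.40.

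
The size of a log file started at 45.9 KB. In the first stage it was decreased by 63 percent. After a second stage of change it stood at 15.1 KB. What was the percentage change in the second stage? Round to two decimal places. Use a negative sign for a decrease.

After the first stage: 45.9 × 0.37 = 16.983.
Second-stage multiplier: 15.1 ÷ 16.983 ≈ 0.889124.
That is a change of -11.09%.

-11.09%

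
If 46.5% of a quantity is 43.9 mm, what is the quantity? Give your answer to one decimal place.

94.4 mm

43.9 mm ÷ 0.465 ≈ 94.4 mm.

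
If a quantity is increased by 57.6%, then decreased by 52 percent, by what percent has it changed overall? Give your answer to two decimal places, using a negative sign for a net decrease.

-24.35%

The combined multiplier is 1.576 × 0.48 = 0.75648.
That corresponds to a decrease of 24.35%.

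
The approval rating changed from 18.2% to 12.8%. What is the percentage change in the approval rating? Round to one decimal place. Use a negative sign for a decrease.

-29.7%

The change is 12.8 − 18.2 = -5.4 percentage points.
Relative to the original 18.2%, that is -5.4 ÷ 18.2 ≈ -29.7%.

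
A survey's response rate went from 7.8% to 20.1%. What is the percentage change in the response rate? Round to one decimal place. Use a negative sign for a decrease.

157.7%

The change is 20.1 − 7.8 = 12.3 percentage points.
Relative to the original 7.8%, that is 12.3 ÷ 7.8 ≈ 157.7%.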